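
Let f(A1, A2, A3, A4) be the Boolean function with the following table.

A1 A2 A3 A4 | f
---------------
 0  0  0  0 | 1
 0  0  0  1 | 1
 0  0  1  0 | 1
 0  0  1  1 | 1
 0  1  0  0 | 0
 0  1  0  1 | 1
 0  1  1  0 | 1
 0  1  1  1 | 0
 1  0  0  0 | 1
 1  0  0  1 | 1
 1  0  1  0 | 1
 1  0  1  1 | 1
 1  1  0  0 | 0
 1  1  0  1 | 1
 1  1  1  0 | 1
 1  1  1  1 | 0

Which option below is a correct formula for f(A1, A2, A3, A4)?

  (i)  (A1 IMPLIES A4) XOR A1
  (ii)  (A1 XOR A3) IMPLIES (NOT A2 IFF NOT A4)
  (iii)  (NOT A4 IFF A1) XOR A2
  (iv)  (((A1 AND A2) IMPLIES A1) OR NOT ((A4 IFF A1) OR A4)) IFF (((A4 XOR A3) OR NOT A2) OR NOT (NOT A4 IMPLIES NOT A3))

(i): at (0,1,0,0) it gives 1, but f = 0 — eliminated.
(ii): at (0,0,1,1) it gives 0, but f = 1 — eliminated.
(iii): at (0,0,0,0) it gives 0, but f = 1 — eliminated.
Only (iv) survives; checking it on all 16 rows confirms it matches f.

iv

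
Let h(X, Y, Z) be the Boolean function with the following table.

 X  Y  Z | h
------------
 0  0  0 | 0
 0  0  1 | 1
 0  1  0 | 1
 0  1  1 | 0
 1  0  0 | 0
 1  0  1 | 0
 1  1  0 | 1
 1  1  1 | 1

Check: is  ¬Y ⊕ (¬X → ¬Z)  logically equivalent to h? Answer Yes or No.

Yes

Evaluate ¬Y ⊕ (¬X → ¬Z) on each row and compare to h:
  X=0, Y=0, Z=0: formula gives 0, h = 0 ✓
  X=0, Y=0, Z=1: formula gives 1, h = 1 ✓
  X=0, Y=1, Z=0: formula gives 1, h = 1 ✓
  X=0, Y=1, Z=1: formula gives 0, h = 0 ✓
  X=1, Y=0, Z=0: formula gives 0, h = 0 ✓
  … (the remaining 3 rows also agree.)
Every row agrees, so the formula is equivalent.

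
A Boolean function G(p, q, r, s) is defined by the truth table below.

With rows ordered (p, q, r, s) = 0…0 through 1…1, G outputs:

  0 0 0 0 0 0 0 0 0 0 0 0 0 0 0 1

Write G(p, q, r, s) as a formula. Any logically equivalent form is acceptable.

G(p, q, r, s) = ((p & q) & r) & s

The output is 1 only when every input is 1 — the AND of all inputs.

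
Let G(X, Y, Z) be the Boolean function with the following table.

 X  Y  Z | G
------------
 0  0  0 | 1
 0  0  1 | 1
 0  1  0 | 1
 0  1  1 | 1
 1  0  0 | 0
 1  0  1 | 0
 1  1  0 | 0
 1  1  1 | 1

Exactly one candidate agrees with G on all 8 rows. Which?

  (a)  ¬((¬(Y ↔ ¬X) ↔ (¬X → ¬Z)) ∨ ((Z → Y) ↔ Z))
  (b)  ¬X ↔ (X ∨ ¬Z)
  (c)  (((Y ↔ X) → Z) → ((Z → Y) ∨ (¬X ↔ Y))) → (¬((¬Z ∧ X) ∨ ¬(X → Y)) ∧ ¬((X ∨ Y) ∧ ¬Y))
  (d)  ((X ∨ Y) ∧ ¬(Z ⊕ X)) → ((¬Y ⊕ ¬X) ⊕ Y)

(a) disagrees with G on (0,0,0) (formula → 0, table → 1); rule it out.
(b) disagrees with G on (0,0,1) (formula → 0, table → 1); rule it out.
(d) disagrees with G on (0,1,0) (formula → 0, table → 1); rule it out.
(c) is the remaining candidate, and it agrees with G on all 8 inputs.

c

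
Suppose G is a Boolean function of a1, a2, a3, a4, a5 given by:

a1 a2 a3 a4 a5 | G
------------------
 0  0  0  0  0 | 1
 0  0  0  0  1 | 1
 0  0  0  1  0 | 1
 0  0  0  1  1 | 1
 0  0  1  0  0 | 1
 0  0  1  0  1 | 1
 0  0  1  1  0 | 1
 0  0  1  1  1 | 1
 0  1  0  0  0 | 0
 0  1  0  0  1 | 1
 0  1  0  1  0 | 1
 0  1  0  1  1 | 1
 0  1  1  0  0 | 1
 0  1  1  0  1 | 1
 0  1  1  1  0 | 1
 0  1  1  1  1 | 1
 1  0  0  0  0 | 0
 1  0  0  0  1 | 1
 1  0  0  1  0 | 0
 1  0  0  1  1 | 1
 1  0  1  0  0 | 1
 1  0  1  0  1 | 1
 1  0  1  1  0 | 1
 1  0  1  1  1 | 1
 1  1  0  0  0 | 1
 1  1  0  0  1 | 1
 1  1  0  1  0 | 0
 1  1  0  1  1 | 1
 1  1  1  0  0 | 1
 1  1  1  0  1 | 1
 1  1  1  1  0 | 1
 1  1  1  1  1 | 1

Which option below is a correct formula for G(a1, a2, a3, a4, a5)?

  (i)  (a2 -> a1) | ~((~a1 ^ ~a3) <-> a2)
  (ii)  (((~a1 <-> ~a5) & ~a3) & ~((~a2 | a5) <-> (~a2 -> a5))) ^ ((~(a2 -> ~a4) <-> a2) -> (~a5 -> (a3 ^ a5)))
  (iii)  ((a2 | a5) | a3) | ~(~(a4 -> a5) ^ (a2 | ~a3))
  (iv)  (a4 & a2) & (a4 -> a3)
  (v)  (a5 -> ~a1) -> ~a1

ii

(i) disagrees with G on (0,1,0,0,0) (formula → 1, table → 0); rule it out.
(iii) disagrees with G on (0,0,0,0,0) (formula → 0, table → 1); rule it out.
(iv) disagrees with G on (0,0,0,0,0) (formula → 0, table → 1); rule it out.
(v) disagrees with G on (0,1,0,0,0) (formula → 1, table → 0); rule it out.
(ii) is the remaining candidate, and it agrees with G on all 32 inputs.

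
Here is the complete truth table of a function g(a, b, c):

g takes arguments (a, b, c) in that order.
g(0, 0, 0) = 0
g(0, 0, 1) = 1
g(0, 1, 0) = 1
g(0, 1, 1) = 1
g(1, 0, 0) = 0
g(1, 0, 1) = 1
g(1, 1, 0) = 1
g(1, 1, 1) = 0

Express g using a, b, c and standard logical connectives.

The 0-rows are (0,0,0), (1,0,0), (1,1,1). Take each as a conjunction (¬a·¬b·¬c, a·¬b·¬c, a·b·c), form their disjunction, and complement — that gives a formula that is 1 everywhere g is.

g(a, b, c) = ¬((((¬a ∧ ¬b) ∧ ¬c) ∨ ((a ∧ ¬b) ∧ ¬c)) ∨ ((a ∧ b) ∧ c))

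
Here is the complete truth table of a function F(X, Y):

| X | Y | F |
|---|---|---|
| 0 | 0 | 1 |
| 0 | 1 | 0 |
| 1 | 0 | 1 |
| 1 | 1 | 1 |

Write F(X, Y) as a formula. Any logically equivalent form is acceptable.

This is Y → X (false only at 0,1).

F(X, Y) = Y → X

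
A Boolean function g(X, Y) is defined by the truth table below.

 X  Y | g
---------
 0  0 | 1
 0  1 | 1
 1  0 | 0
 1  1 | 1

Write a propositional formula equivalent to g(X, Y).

Only row (1,0) gives 0. So g is 1 everywhere except there — the complement of the minterm X·¬Y.

g(X, Y) = ¬(X ∧ ¬Y)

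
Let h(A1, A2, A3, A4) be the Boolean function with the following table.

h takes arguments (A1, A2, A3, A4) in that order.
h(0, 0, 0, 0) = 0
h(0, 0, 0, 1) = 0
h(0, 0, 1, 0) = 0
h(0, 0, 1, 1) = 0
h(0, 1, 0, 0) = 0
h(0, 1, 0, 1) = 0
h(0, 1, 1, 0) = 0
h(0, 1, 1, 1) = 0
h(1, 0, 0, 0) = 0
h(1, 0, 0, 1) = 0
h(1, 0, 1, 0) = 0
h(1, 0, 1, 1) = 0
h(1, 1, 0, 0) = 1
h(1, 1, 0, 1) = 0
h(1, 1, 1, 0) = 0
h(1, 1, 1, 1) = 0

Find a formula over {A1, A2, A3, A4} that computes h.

Only row (1,1,0,0) gives 1. That row's minterm A1·A2·¬A3·¬A4 is h directly.

h(A1, A2, A3, A4) = ((A1 AND A2) AND NOT A3) AND NOT A4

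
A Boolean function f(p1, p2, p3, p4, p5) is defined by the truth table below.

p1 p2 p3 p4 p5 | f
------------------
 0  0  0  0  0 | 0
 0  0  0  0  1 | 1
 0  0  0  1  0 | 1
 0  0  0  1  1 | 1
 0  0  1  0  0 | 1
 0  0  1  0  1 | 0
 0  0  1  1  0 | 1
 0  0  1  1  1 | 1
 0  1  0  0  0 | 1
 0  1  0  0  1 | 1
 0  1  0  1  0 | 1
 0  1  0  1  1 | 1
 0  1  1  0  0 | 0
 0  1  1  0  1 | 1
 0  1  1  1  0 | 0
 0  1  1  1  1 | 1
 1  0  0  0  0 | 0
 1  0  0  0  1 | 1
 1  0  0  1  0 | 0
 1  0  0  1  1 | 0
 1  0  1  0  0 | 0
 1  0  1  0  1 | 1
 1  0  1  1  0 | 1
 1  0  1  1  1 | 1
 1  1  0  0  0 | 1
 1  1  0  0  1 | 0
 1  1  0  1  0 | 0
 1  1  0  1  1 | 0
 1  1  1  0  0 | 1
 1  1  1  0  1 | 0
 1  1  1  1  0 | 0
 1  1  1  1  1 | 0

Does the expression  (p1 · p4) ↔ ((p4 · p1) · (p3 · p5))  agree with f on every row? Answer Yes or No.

No

Evaluate (p1 · p4) ↔ ((p4 · p1) · (p3 · p5)) on each row and compare to f:
  p1=0, p2=0, p3=0, p4=0, p5=0: formula gives 1, but f = 0 ✗
Since they disagree at (0,0,0,0,0), the expression is not a correct formula for f.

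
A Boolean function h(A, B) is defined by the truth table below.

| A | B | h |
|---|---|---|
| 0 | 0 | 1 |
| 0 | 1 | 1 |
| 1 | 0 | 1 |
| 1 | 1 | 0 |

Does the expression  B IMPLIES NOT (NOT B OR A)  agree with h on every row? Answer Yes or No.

Test each input against both h and the formula:
  A=0, B=0: formula gives 1, h = 1 ✓
  A=0, B=1: formula gives 1, h = 1 ✓
  A=1, B=0: formula gives 1, h = 1 ✓
  A=1, B=1: formula gives 0, h = 0 ✓
Every row agrees, so the formula is equivalent.

Yes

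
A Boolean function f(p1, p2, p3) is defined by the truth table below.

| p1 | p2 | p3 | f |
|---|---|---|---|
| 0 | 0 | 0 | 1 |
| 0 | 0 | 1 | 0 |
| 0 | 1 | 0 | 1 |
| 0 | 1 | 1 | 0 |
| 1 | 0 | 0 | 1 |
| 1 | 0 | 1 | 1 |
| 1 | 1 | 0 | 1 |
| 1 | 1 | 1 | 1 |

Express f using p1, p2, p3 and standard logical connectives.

f is 0 on only 2 rows — (0,0,1), (0,1,1). Writing each as a minterm (¬p1·¬p2·p3, ¬p1·p2·p3) and OR-ing them characterizes exactly where f=0, so f is the negation of that disjunction.

f(p1, p2, p3) = not (((not p1 and not p2) and p3) or ((not p1 and p2) and p3))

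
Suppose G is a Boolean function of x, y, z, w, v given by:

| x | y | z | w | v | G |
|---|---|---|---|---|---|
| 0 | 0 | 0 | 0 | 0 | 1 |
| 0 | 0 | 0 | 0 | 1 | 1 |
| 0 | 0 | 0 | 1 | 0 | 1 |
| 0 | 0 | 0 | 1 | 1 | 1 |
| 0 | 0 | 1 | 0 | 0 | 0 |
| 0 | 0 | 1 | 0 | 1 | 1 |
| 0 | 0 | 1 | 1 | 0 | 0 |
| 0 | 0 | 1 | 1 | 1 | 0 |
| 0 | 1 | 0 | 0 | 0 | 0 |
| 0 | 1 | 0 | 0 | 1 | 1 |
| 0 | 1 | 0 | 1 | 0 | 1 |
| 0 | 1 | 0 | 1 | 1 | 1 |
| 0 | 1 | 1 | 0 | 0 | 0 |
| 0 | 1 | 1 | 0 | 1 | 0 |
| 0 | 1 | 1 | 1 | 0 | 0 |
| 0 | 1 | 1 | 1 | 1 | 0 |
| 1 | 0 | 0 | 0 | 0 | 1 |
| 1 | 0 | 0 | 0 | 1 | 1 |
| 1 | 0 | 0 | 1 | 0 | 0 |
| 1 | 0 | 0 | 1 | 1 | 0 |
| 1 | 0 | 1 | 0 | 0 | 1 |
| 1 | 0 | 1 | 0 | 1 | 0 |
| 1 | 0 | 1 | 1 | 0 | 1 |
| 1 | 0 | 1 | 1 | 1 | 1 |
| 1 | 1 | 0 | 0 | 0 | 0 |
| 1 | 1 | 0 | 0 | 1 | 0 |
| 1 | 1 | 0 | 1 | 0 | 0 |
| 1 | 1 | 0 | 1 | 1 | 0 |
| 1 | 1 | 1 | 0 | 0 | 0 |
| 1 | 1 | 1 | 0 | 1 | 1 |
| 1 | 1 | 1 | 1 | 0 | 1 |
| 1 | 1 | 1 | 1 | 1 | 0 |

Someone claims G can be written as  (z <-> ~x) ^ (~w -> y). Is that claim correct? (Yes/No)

No

Test each input against both G and the formula:
  x=0, y=0, z=0, w=0, v=0: formula gives 0, but G = 1 ✗
Row (0,0,0,0,0) is a counterexample, so the formula is not equivalent to G.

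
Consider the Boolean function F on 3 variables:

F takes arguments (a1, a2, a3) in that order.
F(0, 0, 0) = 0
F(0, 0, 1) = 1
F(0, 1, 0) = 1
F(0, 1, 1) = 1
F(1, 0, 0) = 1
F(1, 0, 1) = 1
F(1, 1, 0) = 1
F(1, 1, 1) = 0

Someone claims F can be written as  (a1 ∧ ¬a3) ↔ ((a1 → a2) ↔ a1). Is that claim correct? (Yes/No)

No

Test each input against both F and the formula:
  a1=0, a2=0, a3=0: formula gives 1, but F = 0 ✗
Row (0,0,0) is a counterexample, so the formula is not equivalent to F.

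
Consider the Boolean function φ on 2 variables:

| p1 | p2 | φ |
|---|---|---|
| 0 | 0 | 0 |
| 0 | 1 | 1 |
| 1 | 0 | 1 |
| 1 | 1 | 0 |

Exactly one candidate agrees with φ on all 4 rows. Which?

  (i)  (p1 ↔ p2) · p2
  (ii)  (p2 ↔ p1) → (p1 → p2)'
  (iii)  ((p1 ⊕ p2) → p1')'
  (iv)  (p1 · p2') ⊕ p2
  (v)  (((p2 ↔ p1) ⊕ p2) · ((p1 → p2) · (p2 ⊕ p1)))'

ii

(i) disagrees with φ on (0,1) (formula → 0, table → 1); rule it out.
(iii) disagrees with φ on (0,1) (formula → 0, table → 1); rule it out.
(iv) disagrees with φ on (1,1) (formula → 1, table → 0); rule it out.
(v) disagrees with φ on (0,0) (formula → 1, table → 0); rule it out.
That leaves (ii). Evaluating it on every row reproduces the table of φ exactly.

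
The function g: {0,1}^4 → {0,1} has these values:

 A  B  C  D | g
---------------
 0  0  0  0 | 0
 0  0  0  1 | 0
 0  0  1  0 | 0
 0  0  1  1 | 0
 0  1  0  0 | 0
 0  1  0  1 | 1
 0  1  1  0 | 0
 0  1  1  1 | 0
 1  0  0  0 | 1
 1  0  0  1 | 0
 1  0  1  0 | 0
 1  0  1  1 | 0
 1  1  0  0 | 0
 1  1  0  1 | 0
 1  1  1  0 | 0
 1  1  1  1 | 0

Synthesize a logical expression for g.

g(A, B, C, D) = (((~A & B) & ~C) & D) | (((A & ~B) & ~C) & ~D)

The 1-rows are (0,1,0,1), (1,0,0,0). Each contributes one minterm — ¬A·B·¬C·D; A·¬B·¬C·¬D — and their disjunction is a sum-of-products form of g.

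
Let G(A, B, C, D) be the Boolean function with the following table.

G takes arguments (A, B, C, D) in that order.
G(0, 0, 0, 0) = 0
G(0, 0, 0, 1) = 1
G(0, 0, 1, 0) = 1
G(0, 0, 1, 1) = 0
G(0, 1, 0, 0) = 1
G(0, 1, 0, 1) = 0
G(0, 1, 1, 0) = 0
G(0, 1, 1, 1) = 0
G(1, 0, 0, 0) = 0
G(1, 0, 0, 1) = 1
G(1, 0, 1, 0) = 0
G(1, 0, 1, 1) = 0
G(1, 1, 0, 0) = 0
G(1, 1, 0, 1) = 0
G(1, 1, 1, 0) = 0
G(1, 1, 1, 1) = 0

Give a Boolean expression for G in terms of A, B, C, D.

G(A, B, C, D) = (((((NOT A AND NOT B) AND NOT C) AND D) OR (((NOT A AND NOT B) AND C) AND NOT D)) OR (((NOT A AND B) AND NOT C) AND NOT D)) OR (((A AND NOT B) AND NOT C) AND D)

The 1-rows are (0,0,0,1), (0,0,1,0), (0,1,0,0), (1,0,0,1). Each contributes one minterm — ¬A·¬B·¬C·D; ¬A·¬B·C·¬D; ¬A·B·¬C·¬D; A·¬B·¬C·D — and their disjunction is a sum-of-products form of G.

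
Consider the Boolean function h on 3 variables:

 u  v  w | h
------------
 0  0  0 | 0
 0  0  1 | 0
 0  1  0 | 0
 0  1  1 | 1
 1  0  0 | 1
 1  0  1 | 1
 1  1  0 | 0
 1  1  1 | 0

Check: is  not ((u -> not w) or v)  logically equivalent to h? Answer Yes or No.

Check the formula against h row by row:
  u=0, v=0, w=0: formula gives 0, h = 0 ✓
  u=0, v=0, w=1: formula gives 0, h = 0 ✓
  u=0, v=1, w=0: formula gives 0, h = 0 ✓
  u=0, v=1, w=1: formula gives 0, but h = 1 ✗
Since they disagree at (0,1,1), the expression is not a correct formula for h.

No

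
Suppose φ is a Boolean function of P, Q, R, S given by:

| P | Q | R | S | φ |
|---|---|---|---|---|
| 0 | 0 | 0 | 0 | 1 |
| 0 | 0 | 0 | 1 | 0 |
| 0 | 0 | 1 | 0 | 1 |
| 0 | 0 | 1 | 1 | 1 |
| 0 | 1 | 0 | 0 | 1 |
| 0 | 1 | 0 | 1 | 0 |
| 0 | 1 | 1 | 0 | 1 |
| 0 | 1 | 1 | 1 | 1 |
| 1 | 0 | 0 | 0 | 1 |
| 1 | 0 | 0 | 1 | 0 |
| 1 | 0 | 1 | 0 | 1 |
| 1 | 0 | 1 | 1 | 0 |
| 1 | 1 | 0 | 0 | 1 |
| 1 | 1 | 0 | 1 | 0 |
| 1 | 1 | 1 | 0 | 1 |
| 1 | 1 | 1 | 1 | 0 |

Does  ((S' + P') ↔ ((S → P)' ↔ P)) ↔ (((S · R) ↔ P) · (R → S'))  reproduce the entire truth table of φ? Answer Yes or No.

Yes

Check the formula against φ row by row:
  P=0, Q=0, R=0, S=0: formula gives 1, φ = 1 ✓
  P=0, Q=0, R=0, S=1: formula gives 0, φ = 0 ✓
  P=0, Q=0, R=1, S=0: formula gives 1, φ = 1 ✓
  P=0, Q=0, R=1, S=1: formula gives 1, φ = 1 ✓
  …and likewise for the remaining 12 rows.
Every row agrees, so the formula is equivalent.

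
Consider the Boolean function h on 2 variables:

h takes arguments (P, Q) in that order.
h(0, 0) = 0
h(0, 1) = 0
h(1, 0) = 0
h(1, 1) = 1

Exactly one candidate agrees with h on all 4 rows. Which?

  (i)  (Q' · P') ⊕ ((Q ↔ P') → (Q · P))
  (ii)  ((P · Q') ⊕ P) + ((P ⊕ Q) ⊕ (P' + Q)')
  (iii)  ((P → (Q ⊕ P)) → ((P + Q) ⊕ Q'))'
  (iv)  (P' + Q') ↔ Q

(ii) fails at (0,1): the formula yields 1, h is 0.
(iii) fails at (1,0): the formula yields 1, h is 0.
(iv) fails at (0,1): the formula yields 1, h is 0.
Only (i) survives; checking it on all 4 rows confirms it matches h.

i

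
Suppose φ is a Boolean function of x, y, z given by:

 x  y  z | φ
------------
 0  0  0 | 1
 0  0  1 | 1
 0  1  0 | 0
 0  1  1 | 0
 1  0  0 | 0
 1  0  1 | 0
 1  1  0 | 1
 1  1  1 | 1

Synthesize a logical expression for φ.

Collect the rows where φ=1 — (0,0,0), (0,0,1), (1,1,0), (1,1,1) — and write one minterm per row: ¬x·¬y·¬z, ¬x·¬y·z, x·y·¬z, x·y·z. Their union (logical OR) reproduces the table exactly.

φ(x, y, z) = ((((NOT x AND NOT y) AND NOT z) OR ((NOT x AND NOT y) AND z)) OR ((x AND y) AND NOT z)) OR ((x AND y) AND z)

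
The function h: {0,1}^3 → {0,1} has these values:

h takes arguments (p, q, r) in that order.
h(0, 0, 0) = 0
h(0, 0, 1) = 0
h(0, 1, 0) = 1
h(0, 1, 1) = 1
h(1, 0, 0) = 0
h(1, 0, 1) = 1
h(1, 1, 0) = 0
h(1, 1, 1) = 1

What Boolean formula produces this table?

Collect the rows where h=1 — (0,1,0), (0,1,1), (1,0,1), (1,1,1) — and write one minterm per row: ¬p·q·¬r, ¬p·q·r, p·¬q·r, p·q·r. Their union (logical OR) reproduces the table exactly.

h(p, q, r) = ((((¬p ∧ q) ∧ ¬r) ∨ ((¬p ∧ q) ∧ r)) ∨ ((p ∧ ¬q) ∧ r)) ∨ ((p ∧ q) ∧ r)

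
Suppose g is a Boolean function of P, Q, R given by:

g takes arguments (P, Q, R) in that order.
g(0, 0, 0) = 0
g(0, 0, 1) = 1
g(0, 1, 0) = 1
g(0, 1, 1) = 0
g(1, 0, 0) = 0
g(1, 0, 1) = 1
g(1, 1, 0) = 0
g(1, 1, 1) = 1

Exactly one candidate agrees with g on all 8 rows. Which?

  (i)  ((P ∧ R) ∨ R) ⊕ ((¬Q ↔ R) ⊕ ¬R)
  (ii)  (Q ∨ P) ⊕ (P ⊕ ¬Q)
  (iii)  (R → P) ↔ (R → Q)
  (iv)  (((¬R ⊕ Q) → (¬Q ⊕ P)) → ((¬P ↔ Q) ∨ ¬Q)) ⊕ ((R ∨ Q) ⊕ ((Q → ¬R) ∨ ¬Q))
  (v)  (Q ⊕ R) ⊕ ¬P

iv

(i): at (0,0,0) it gives 1, but g = 0 — eliminated.
(ii): at (0,0,0) it gives 1, but g = 0 — eliminated.
(iii): at (0,0,0) it gives 1, but g = 0 — eliminated.
(v): at (0,0,0) it gives 1, but g = 0 — eliminated.
That leaves (iv). Evaluating it on every row reproduces the table of g exactly.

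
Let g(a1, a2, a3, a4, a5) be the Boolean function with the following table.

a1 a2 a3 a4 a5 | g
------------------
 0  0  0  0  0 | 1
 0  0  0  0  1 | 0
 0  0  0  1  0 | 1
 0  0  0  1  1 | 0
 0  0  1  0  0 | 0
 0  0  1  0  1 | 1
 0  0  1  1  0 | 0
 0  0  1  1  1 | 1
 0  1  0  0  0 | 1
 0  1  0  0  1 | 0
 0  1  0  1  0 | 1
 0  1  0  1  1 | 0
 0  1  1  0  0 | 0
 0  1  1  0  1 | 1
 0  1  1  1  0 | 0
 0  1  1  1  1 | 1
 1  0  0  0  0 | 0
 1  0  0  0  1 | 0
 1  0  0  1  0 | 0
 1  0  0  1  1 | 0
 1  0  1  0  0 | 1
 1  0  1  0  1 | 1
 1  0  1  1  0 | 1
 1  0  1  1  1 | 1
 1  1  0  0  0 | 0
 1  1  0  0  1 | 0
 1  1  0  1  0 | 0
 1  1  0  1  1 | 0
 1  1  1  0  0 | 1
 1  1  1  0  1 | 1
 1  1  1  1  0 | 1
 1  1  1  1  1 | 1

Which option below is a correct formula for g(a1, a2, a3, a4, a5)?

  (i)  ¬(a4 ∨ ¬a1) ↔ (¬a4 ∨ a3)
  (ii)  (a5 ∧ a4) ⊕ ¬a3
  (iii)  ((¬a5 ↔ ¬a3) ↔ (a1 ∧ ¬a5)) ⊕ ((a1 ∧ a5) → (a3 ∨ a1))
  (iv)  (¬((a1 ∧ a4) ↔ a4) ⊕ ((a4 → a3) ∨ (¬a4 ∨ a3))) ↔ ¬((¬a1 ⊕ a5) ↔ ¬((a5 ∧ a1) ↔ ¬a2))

iii

(i) fails at (0,0,0,0,0): the formula yields 0, g is 1.
(ii) fails at (0,0,0,0,1): the formula yields 1, g is 0.
(iv) fails at (0,0,0,0,0): the formula yields 0, g is 1.
(iii) is the remaining candidate, and it agrees with g on all 32 inputs.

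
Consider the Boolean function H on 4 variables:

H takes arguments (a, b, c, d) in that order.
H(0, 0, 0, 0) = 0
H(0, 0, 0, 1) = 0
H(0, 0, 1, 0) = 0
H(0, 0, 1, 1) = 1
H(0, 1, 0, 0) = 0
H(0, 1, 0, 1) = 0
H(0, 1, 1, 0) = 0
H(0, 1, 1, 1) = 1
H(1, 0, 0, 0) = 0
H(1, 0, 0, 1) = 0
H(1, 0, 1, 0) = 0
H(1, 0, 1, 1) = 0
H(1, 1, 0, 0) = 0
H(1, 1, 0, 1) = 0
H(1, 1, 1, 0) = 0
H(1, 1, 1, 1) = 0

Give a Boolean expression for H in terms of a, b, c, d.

H(a, b, c, d) = (((~a & ~b) & c) & d) | (((~a & b) & c) & d)

H=1 on 2 inputs: (0,0,1,1), (0,1,1,1). Reading each as a conjunction of literals (¬a·¬b·c·d, ¬a·b·c·d) and taking the OR gives the canonical DNF.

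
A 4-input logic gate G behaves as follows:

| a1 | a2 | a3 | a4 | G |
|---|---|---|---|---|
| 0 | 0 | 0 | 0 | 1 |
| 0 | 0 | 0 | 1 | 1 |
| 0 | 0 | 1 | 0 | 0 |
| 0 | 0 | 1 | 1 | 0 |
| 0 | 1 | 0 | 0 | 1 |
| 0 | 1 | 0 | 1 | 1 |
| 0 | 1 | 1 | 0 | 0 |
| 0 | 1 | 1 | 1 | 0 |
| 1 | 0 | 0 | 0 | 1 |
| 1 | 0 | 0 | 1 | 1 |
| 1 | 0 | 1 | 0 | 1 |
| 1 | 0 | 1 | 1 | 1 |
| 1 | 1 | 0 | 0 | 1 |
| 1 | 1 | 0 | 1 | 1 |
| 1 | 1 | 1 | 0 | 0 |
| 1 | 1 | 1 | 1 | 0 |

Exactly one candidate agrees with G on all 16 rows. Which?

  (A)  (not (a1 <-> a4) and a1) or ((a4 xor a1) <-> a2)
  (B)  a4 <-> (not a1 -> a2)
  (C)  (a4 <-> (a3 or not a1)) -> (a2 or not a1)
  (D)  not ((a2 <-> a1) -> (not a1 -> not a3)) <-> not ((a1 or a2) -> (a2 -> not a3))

D

(A) disagrees with G on (0,0,0,1) (formula → 0, table → 1); rule it out.
(B) disagrees with G on (0,0,0,1) (formula → 0, table → 1); rule it out.
(C) disagrees with G on (0,0,1,0) (formula → 1, table → 0); rule it out.
Only (D) survives; checking it on all 16 rows confirms it matches G.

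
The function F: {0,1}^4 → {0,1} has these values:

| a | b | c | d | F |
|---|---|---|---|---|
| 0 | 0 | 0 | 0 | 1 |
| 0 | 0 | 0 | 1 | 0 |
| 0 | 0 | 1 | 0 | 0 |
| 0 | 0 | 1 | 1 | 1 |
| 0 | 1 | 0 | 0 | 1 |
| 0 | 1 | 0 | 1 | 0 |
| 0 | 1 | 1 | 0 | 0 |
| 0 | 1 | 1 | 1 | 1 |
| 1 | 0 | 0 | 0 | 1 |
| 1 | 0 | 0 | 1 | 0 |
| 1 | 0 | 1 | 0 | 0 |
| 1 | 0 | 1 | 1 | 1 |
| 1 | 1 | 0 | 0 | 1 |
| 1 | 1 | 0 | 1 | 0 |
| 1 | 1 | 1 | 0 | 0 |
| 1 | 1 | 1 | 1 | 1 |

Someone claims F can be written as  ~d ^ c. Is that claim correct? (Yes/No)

Yes

Check the formula against F row by row:
  a=0, b=0, c=0, d=0: formula gives 1, F = 1 ✓
  a=0, b=0, c=0, d=1: formula gives 0, F = 0 ✓
  a=0, b=0, c=1, d=0: formula gives 0, F = 0 ✓
  a=0, b=0, c=1, d=1: formula gives 1, F = 1 ✓
  … (the remaining 12 rows also agree.)
All 16 rows match — the expression computes F exactly.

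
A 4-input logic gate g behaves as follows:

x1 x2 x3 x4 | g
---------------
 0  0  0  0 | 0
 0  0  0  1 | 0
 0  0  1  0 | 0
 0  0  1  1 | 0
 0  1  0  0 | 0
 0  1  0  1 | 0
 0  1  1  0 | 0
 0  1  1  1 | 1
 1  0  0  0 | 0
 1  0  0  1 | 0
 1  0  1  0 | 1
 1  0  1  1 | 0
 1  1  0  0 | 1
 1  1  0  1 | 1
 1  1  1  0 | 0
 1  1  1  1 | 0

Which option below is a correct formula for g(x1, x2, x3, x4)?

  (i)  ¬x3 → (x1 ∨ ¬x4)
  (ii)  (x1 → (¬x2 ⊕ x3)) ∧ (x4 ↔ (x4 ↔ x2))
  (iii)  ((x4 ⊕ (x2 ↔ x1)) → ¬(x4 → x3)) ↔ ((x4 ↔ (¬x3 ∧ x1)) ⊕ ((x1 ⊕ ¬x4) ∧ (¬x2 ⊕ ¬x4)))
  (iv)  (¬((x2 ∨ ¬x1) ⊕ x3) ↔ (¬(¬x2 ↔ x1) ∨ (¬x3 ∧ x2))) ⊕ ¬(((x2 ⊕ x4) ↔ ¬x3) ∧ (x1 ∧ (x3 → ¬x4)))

(i): at (0,0,0,0) it gives 1, but g = 0 — eliminated.
(ii): at (0,1,0,0) it gives 1, but g = 0 — eliminated.
(iv): at (0,0,0,0) it gives 1, but g = 0 — eliminated.
That leaves (iii). Evaluating it on every row reproduces the table of g exactly.

iii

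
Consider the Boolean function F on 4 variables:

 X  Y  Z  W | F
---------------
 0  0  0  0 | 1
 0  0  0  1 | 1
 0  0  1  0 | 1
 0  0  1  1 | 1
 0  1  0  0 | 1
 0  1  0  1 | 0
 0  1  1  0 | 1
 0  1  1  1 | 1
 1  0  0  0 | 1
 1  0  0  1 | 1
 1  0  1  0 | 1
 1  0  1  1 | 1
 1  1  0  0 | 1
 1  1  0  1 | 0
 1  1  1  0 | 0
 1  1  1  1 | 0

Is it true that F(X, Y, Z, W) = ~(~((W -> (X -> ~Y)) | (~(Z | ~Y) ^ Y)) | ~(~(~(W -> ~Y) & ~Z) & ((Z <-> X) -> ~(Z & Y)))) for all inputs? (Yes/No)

Yes

Test each input against both F and the formula:
  X=0, Y=0, Z=0, W=0: formula gives 1, F = 1 ✓
  X=0, Y=0, Z=0, W=1: formula gives 1, F = 1 ✓
  X=0, Y=0, Z=1, W=0: formula gives 1, F = 1 ✓
  X=0, Y=0, Z=1, W=1: formula gives 1, F = 1 ✓
  … (the remaining 12 rows also agree.)
All 16 rows match — the expression computes F exactly.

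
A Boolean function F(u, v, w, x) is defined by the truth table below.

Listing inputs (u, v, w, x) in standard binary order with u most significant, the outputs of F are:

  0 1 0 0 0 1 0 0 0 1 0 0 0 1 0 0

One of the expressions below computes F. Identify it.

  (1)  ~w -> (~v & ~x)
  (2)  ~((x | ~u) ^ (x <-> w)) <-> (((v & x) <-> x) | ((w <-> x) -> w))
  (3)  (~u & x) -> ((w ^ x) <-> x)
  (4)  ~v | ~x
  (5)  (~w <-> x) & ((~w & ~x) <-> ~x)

5

(1): at (0,0,0,0) it gives 1, but F = 0 — eliminated.
(2): at (0,0,0,0) it gives 1, but F = 0 — eliminated.
(3): at (0,0,0,0) it gives 1, but F = 0 — eliminated.
(4): at (0,0,0,0) it gives 1, but F = 0 — eliminated.
Only (5) survives; checking it on all 16 rows confirms it matches F.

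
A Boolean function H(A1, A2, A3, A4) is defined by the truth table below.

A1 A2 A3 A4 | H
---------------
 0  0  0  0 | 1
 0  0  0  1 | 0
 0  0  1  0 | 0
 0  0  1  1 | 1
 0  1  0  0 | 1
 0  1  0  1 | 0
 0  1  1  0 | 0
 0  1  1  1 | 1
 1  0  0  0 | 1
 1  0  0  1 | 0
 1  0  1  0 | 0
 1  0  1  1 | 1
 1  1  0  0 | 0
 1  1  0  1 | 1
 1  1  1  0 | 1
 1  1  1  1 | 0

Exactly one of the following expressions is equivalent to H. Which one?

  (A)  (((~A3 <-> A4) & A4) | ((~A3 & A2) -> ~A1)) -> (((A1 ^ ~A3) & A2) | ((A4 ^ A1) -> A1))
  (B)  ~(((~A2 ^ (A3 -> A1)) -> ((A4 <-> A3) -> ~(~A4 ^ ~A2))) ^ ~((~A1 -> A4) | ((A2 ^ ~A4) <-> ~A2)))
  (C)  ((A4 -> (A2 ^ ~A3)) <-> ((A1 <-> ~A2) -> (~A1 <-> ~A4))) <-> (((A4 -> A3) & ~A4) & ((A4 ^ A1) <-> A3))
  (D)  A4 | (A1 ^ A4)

(A): at (0,0,1,0) it gives 1, but H = 0 — eliminated.
(B): at (0,0,0,0) it gives 0, but H = 1 — eliminated.
(D): at (0,0,0,0) it gives 0, but H = 1 — eliminated.
Only (C) survives; checking it on all 16 rows confirms it matches H.

C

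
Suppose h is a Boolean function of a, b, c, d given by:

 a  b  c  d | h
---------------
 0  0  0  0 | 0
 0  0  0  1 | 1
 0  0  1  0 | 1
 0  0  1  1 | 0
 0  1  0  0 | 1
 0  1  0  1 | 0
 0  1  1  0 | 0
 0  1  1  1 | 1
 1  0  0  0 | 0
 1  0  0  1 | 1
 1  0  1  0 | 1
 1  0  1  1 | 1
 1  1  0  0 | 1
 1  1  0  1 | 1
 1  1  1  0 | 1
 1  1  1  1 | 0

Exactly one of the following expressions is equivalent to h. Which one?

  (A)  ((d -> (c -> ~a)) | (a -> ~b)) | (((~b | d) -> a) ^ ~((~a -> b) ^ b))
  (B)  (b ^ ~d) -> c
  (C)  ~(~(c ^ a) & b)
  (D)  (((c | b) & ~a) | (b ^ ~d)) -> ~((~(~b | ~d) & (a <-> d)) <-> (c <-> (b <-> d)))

(A) disagrees with h on (0,0,0,0) (formula → 1, table → 0); rule it out.
(B) disagrees with h on (0,0,1,1) (formula → 1, table → 0); rule it out.
(C) disagrees with h on (0,0,0,0) (formula → 1, table → 0); rule it out.
(D) is the remaining candidate, and it agrees with h on all 16 inputs.

D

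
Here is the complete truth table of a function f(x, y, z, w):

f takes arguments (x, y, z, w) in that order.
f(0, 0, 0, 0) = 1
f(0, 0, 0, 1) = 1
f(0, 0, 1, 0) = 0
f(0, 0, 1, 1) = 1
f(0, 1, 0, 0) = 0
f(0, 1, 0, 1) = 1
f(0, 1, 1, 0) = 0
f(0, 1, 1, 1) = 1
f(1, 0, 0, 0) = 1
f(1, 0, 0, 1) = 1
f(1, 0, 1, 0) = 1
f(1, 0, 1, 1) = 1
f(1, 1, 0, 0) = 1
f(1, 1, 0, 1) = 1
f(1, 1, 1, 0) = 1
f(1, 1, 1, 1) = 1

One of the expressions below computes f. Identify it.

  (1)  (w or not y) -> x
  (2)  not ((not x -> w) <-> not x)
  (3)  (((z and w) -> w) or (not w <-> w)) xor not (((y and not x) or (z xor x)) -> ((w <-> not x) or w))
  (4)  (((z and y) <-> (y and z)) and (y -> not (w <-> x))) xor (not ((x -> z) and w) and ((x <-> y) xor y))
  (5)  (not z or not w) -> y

(1) fails at (0,0,0,0): the formula yields 0, f is 1.
(2) fails at (0,0,0,1): the formula yields 0, f is 1.
(4) fails at (0,0,0,0): the formula yields 0, f is 1.
(5) fails at (0,0,0,0): the formula yields 0, f is 1.
Only (3) survives; checking it on all 16 rows confirms it matches f.

3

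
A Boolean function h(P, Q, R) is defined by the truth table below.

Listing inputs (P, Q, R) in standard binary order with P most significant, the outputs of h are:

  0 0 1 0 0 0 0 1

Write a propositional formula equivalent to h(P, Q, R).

The 1-rows are (0,1,0), (1,1,1). Each contributes one minterm — ¬P·Q·¬R; P·Q·R — and their disjunction is a sum-of-products form of h.

h(P, Q, R) = ((P' · Q) · R') + ((P · Q) · R)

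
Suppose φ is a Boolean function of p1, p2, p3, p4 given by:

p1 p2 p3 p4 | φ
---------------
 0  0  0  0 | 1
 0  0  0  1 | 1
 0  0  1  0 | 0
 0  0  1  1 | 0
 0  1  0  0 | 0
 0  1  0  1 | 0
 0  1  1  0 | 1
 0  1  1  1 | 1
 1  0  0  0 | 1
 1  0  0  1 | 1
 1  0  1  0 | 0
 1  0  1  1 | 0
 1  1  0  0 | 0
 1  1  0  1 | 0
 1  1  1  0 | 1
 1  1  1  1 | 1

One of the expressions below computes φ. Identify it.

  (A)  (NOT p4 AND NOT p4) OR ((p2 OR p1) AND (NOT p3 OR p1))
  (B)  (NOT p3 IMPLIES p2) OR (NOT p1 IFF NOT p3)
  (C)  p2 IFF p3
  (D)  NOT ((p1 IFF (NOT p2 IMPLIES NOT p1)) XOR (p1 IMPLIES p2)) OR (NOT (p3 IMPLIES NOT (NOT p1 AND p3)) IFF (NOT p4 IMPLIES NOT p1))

C

(A): at (0,0,0,1) it gives 0, but φ = 1 — eliminated.
(B): at (0,0,1,0) it gives 1, but φ = 0 — eliminated.
(D): at (0,0,0,0) it gives 0, but φ = 1 — eliminated.
That leaves (C). Evaluating it on every row reproduces the table of φ exactly.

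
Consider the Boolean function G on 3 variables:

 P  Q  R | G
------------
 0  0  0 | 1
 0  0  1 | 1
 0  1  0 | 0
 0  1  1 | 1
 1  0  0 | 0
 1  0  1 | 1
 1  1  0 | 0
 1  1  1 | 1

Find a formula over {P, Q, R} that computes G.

G(P, Q, R) = not ((((not P and Q) and not R) or ((P and not Q) and not R)) or ((P and Q) and not R))

The 0-rows are (0,1,0), (1,0,0), (1,1,0). Take each as a conjunction (¬P·Q·¬R, P·¬Q·¬R, P·Q·¬R), form their disjunction, and complement — that gives a formula that is 1 everywhere G is.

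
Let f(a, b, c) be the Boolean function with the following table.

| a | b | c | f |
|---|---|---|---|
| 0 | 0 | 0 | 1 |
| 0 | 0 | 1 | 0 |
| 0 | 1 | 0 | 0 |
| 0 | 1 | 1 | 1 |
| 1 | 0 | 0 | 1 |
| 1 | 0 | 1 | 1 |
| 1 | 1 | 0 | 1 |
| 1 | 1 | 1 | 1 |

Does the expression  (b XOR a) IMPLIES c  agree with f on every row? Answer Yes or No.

No

Test each input against both f and the formula:
  a=0, b=0, c=0: formula gives 1, f = 1 ✓
  a=0, b=0, c=1: formula gives 1, but f = 0 ✗
Since they disagree at (0,0,1), the expression is not a correct formula for f.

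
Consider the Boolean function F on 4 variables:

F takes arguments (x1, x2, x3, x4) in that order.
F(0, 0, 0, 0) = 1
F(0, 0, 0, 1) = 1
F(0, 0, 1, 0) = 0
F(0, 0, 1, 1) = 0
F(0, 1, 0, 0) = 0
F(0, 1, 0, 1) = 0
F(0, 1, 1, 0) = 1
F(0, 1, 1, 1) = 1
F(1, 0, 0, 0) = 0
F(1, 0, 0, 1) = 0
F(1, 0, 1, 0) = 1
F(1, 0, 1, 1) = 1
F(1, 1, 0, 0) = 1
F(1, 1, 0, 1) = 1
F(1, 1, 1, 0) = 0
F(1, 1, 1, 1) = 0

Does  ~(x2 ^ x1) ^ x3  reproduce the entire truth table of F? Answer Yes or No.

Evaluate ~(x2 ^ x1) ^ x3 on each row and compare to F:
  x1=0, x2=0, x3=0, x4=0: formula gives 1, F = 1 ✓
  x1=0, x2=0, x3=0, x4=1: formula gives 1, F = 1 ✓
  x1=0, x2=0, x3=1, x4=0: formula gives 0, F = 0 ✓
  x1=0, x2=0, x3=1, x4=1: formula gives 0, F = 0 ✓
  …and likewise for the remaining 12 rows.
Every row agrees, so the formula is equivalent.

Yes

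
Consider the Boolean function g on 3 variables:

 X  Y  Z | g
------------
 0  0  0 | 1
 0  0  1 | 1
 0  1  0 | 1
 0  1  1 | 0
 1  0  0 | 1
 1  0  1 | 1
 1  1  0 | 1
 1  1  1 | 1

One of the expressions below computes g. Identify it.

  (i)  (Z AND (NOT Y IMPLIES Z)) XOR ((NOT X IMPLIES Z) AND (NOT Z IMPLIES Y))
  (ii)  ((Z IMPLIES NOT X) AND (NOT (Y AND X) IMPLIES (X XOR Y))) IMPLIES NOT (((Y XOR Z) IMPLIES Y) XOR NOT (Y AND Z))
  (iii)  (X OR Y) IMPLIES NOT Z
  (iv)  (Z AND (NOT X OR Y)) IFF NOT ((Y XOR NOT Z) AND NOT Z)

ii

(i) fails at (0,0,0): the formula yields 0, g is 1.
(iii) fails at (1,0,1): the formula yields 0, g is 1.
(iv) fails at (0,1,0): the formula yields 0, g is 1.
Only (ii) survives; checking it on all 8 rows confirms it matches g.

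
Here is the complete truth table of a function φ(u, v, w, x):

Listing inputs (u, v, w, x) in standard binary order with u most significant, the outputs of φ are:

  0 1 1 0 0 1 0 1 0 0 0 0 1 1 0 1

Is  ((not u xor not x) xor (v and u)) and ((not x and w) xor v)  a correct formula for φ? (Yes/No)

Test each input against both φ and the formula:
  u=0, v=0, w=0, x=0: formula gives 0, φ = 0 ✓
  u=0, v=0, w=0, x=1: formula gives 0, but φ = 1 ✗
Row (0,0,0,1) is a counterexample, so the formula is not equivalent to φ.

No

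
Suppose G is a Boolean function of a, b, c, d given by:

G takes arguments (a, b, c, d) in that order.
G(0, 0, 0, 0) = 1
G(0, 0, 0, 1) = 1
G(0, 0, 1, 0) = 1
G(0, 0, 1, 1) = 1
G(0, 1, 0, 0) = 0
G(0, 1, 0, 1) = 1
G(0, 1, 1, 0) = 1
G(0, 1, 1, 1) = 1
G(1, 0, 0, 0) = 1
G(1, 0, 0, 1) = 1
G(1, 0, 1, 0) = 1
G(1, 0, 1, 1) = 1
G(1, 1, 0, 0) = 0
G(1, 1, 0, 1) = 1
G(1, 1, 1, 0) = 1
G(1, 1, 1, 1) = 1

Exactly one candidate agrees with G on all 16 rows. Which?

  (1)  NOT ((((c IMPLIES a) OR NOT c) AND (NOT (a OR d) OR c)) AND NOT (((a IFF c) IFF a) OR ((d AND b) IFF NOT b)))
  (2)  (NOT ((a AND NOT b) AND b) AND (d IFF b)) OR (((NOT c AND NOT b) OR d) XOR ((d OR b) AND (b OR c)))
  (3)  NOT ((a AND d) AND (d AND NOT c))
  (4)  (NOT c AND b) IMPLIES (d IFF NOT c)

(1) disagrees with G on (0,0,0,0) (formula → 0, table → 1); rule it out.
(2) disagrees with G on (0,0,1,1) (formula → 0, table → 1); rule it out.
(3) disagrees with G on (0,1,0,0) (formula → 1, table → 0); rule it out.
Only (4) survives; checking it on all 16 rows confirms it matches G.

4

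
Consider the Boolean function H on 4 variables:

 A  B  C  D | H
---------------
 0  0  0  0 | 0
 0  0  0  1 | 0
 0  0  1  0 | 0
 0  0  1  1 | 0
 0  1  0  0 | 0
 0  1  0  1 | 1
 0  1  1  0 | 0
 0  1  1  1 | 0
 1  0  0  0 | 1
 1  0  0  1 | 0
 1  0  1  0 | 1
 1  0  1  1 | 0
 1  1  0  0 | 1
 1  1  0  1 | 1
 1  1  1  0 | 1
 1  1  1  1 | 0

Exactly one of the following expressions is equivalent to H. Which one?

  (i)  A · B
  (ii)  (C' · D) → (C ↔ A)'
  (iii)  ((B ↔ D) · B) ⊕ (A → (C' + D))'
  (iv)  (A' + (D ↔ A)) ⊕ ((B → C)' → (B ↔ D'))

(i) fails at (0,1,0,1): the formula yields 0, H is 1.
(ii) fails at (0,0,0,0): the formula yields 1, H is 0.
(iii) fails at (0,1,1,1): the formula yields 1, H is 0.
Only (iv) survives; checking it on all 16 rows confirms it matches H.

iv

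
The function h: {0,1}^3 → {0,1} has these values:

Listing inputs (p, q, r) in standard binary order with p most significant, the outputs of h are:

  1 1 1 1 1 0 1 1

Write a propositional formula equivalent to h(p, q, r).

Only row (1,0,1) gives 0. So h is 1 everywhere except there — the complement of the minterm p·¬q·r.

h(p, q, r) = ((p · q') · r)'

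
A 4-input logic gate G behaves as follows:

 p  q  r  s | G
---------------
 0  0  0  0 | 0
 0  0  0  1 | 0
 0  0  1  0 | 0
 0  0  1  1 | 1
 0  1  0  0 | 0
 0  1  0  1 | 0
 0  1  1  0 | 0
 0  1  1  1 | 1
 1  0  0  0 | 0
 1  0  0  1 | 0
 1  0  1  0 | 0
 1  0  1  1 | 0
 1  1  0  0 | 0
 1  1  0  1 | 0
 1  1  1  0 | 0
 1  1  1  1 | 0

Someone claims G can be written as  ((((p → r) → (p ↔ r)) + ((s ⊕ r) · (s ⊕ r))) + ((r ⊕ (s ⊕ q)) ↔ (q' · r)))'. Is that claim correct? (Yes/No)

Yes

Check the formula against G row by row:
  p=0, q=0, r=0, s=0: formula gives 0, G = 0 ✓
  p=0, q=0, r=0, s=1: formula gives 0, G = 0 ✓
  p=0, q=0, r=1, s=0: formula gives 0, G = 0 ✓
  p=0, q=0, r=1, s=1: formula gives 1, G = 1 ✓
  …and likewise for the remaining 12 rows.
All 16 rows match — the expression computes G exactly.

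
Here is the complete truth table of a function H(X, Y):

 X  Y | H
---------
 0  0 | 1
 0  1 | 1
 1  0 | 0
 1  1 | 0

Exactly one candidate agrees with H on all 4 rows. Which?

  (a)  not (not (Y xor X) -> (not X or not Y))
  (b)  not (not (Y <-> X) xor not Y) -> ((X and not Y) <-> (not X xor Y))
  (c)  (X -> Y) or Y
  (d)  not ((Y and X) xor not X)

(a) fails at (0,0): the formula yields 0, H is 1.
(c) fails at (1,1): the formula yields 1, H is 0.
(d) fails at (0,0): the formula yields 0, H is 1.
(b) is the remaining candidate, and it agrees with H on all 4 inputs.

b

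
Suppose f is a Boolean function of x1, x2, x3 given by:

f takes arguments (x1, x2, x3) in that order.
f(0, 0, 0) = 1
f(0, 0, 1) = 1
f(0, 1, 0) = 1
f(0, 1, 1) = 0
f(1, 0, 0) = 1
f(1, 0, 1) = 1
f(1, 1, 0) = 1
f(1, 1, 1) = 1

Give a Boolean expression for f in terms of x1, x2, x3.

f(x1, x2, x3) = NOT ((NOT x1 AND x2) AND x3)

Only row (0,1,1) gives 0. So f is 1 everywhere except there — the complement of the minterm ¬x1·x2·x3.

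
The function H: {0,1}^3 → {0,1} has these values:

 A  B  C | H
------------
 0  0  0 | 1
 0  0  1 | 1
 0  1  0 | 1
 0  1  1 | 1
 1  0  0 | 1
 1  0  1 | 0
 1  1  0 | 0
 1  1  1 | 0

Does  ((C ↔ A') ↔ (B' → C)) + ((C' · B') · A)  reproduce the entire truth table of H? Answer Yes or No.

Check the formula against H row by row:
  A=0, B=0, C=0: formula gives 1, H = 1 ✓
  A=0, B=0, C=1: formula gives 1, H = 1 ✓
  A=0, B=1, C=0: formula gives 0, but H = 1 ✗
A single disagreement suffices: at (0,1,0) they differ, so the formula does not compute H.

No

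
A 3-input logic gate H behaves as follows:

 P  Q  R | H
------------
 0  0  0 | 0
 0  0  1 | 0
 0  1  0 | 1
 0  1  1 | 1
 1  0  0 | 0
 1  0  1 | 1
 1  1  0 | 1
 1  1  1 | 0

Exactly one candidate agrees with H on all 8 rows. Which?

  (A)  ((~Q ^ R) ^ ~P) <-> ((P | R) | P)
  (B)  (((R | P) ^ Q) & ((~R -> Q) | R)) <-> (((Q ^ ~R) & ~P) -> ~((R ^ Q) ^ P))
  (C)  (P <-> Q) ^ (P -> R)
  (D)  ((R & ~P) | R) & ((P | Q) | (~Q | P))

(A) disagrees with H on (0,0,0) (formula → 1, table → 0); rule it out.
(B) disagrees with H on (0,0,1) (formula → 1, table → 0); rule it out.
(D) disagrees with H on (0,0,1) (formula → 1, table → 0); rule it out.
(C) is the remaining candidate, and it agrees with H on all 8 inputs.

C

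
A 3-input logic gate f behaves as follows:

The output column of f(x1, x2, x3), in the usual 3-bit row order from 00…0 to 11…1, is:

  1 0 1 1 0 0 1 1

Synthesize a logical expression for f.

There are just 3 zero rows: (0,0,1), (1,0,0), (1,0,1). Their minterms are ¬x1·¬x2·x3, x1·¬x2·¬x3, x1·¬x2·x3; the OR of those covers precisely the 0-outputs, and negating it yields f.

f(x1, x2, x3) = NOT ((((NOT x1 AND NOT x2) AND x3) OR ((x1 AND NOT x2) AND NOT x3)) OR ((x1 AND NOT x2) AND x3))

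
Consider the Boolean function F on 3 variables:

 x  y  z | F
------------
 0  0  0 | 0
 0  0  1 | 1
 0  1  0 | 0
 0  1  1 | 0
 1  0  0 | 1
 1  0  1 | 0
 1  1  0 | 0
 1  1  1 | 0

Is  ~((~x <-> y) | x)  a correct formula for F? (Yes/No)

No

Check the formula against F row by row:
  x=0, y=0, z=0: formula gives 1, but F = 0 ✗
Row (0,0,0) is a counterexample, so the formula is not equivalent to F.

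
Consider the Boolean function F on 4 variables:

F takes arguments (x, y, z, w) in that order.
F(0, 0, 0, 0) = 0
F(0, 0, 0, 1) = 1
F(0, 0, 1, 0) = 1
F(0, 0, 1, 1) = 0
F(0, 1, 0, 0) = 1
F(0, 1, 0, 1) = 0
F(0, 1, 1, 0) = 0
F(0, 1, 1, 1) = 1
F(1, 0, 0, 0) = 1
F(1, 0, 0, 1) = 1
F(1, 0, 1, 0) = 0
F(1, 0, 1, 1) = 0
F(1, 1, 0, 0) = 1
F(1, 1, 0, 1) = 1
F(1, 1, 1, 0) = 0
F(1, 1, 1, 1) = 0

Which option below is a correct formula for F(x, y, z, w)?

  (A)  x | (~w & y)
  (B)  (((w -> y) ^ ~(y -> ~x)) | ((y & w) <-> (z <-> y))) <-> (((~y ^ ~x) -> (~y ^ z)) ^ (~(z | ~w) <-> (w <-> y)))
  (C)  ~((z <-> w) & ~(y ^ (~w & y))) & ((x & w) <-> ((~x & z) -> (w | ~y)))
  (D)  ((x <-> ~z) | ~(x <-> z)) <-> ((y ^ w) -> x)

D

(A) disagrees with F on (0,0,0,1) (formula → 0, table → 1); rule it out.
(B) disagrees with F on (0,0,0,0) (formula → 1, table → 0); rule it out.
(C) disagrees with F on (0,0,0,1) (formula → 0, table → 1); rule it out.
That leaves (D). Evaluating it on every row reproduces the table of F exactly.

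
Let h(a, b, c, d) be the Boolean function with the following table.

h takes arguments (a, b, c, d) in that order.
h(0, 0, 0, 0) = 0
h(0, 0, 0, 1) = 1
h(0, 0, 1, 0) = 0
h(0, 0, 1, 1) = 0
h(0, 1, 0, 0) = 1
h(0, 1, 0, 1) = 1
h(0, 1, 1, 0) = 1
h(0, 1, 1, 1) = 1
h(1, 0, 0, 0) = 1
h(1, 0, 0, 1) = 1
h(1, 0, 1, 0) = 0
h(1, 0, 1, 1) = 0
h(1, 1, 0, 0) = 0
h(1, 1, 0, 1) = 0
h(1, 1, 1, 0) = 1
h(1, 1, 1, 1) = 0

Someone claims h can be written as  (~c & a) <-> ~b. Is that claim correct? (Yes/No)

Test each input against both h and the formula:
  a=0, b=0, c=0, d=0: formula gives 0, h = 0 ✓
  a=0, b=0, c=0, d=1: formula gives 0, but h = 1 ✗
Since they disagree at (0,0,0,1), the expression is not a correct formula for h.

No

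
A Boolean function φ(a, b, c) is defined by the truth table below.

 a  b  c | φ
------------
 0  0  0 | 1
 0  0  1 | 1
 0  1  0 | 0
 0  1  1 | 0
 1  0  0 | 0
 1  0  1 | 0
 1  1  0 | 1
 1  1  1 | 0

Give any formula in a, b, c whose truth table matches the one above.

φ=1 on 3 inputs: (0,0,0), (0,0,1), (1,1,0). Reading each as a conjunction of literals (¬a·¬b·¬c, ¬a·¬b·c, a·b·¬c) and taking the OR gives the canonical DNF.

φ(a, b, c) = (((NOT a AND NOT b) AND NOT c) OR ((NOT a AND NOT b) AND c)) OR ((a AND b) AND NOT c)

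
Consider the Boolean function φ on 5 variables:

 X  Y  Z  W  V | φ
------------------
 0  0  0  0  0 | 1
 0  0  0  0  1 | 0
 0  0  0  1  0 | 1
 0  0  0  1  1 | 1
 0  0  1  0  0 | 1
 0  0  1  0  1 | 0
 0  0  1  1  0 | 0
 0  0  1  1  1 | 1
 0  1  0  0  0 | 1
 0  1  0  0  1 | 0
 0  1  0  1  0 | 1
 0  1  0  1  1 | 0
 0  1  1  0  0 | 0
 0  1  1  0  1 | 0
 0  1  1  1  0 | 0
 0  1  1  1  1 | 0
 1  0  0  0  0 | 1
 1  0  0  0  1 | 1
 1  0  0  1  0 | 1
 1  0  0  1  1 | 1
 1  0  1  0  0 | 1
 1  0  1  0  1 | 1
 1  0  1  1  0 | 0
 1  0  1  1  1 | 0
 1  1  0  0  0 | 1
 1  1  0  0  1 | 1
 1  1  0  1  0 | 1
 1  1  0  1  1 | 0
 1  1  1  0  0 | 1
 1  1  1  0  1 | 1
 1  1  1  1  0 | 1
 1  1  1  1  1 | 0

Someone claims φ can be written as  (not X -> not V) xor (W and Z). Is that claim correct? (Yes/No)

No

Evaluate (not X -> not V) xor (W and Z) on each row and compare to φ:
  X=0, Y=0, Z=0, W=0, V=0: formula gives 1, φ = 1 ✓
  X=0, Y=0, Z=0, W=0, V=1: formula gives 0, φ = 0 ✓
  X=0, Y=0, Z=0, W=1, V=0: formula gives 1, φ = 1 ✓
  X=0, Y=0, Z=0, W=1, V=1: formula gives 0, but φ = 1 ✗
Since they disagree at (0,0,0,1,1), the expression is not a correct formula for φ.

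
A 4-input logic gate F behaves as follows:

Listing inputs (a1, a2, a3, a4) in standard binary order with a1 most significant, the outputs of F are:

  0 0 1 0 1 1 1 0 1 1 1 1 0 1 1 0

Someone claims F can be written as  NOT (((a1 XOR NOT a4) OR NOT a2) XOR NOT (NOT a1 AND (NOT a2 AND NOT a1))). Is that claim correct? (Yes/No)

No

Test each input against both F and the formula:
  a1=0, a2=0, a3=0, a4=0: formula gives 0, F = 0 ✓
  a1=0, a2=0, a3=0, a4=1: formula gives 0, F = 0 ✓
  a1=0, a2=0, a3=1, a4=0: formula gives 0, but F = 1 ✗
Row (0,0,1,0) is a counterexample, so the formula is not equivalent to F.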